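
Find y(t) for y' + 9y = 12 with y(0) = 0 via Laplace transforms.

sY + 9Y = 12/s. Y = 12/(s(s+9)). Partial fractions: Y = 4/3/s - 4/3/(s+9)

Final answer: y(t) = 4/3(1 - e^(-9t))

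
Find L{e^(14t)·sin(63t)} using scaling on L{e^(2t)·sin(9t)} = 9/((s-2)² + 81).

Scaling with a=7: L{e^(14t)·sin(63t)} = (1/7) · 9/((s/7-2)² + 81). Simplifying: 63/((s-14)² + 3969)

Final answer: 63/((s-14)² + 3969)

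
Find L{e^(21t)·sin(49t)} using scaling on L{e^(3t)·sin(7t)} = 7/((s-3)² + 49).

Scaling with a=7: L{e^(21t)·sin(49t)} = (1/7) · 7/((s/7-3)² + 49). Simplifying: 49/((s-21)² + 2401)

Final answer: 49/((s-21)² + 2401)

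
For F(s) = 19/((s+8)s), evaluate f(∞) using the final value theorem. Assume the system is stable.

f(∞) = lim_{s→0} sF(s) = lim_{s→0} 19/(s+8) = 19/8

Final answer: 19/8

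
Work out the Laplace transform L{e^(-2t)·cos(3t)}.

L{e^(at)·cos(ωt)} = (s-a)/((s-a)² + ω²), so L{e^(-2t)·cos(3t)} = (s+2)/((s+2)² + 9)

Final answer: (s+2)/((s+2)² + 9)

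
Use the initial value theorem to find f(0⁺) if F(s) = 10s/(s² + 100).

f(0⁺) = lim_{s→∞} s·10s/(s² + 100) = lim_{s→∞} 10s²/(s² + 100) = 10

Final answer: 10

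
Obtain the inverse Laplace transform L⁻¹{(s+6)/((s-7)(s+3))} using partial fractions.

Using partial fractions, f(t) = (13e^(7t) - 3e^(-3t))/10

Final answer: (13e^(7t) - 3e^(-3t))/10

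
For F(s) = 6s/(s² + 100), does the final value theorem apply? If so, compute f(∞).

The final value theorem requires all poles of sF(s) in the left half-plane. sF(s) = 6s²/(s² + 100) has poles at s = ±10i (imaginary axis). Theorem does NOT apply (oscillatory system).

Final answer: Not applicable (oscillatory)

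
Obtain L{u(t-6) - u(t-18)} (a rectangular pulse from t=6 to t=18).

L{u(t-a)} = e^(-as)/s. L{u(t-6) - u(t-18)} = (e^(-6s) - e^(-18s))/s

Final answer: (e^(-6s) - e^(-18s))/s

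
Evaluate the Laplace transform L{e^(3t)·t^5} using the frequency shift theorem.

L{e^(at)·t^n} = n!/(s-a)^(n+1), so L{e^(3t)·t^5} = 120/(s-3)^6

Final answer: 120/(s-3)^6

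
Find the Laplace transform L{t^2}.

L{t^n} = n!/s^(n+1), so L{t^2} = 2/s^3

Final answer: 2/s^3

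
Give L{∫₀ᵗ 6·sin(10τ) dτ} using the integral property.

L{∫₀ᵗ f(τ)dτ} = F(s)/s with F(s) = 60/(s² + 100), so the result is (60/(s² + 100))/s = 60/(s(s² + 100))

Final answer: 60/(s(s² + 100))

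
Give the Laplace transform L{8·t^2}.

L{t^n} = n!/s^(n+1), so L{t^2} = 2/s^3. Then L{8·t^2} = 8·2/s^3 = 16/s^3

Final answer: 16/s^3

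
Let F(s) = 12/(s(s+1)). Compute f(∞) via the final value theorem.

f(∞) = lim_{s→0} s·12/(s(s+1)) = lim_{s→0} 12/(s+1) = 12/1 = 12

Final answer: 12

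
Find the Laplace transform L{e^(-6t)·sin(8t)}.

L{e^(at)·sin(ωt)} = ω/((s-a)² + ω²), so L{e^(-6t)·sin(8t)} = 8/((s+6)² + 64)

Final answer: 8/((s+6)² + 64)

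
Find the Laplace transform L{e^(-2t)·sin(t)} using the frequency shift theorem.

Frequency shift: L{e^(at)f(t)} = F(s-a). L{e^(-2t)·sin(t)} = 1/((s+2)² + 1)

Final answer: 1/((s+2)² + 1)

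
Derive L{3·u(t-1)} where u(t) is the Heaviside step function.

L{u(t-a)} = e^(-as)/s. Here a=1, so L{u(t-1)} = e^(-s)/s, and L{3·u(t-1)} = 3·e^(-s)/s

Final answer: 3·e^(-s)/s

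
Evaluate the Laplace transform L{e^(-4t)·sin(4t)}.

L{e^(at)·sin(ωt)} = ω/((s-a)² + ω²), so L{e^(-4t)·sin(4t)} = 4/((s+4)² + 16)

Final answer: 4/((s+4)² + 16)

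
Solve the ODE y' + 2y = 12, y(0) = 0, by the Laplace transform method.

sY + 2Y = 12/s. Y = 12/(s(s+2)). Partial fractions: Y = 6/s - 6/(s+2)

Final answer: y(t) = 6(1 - e^(-2t))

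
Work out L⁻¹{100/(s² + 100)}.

This is the form c·a/(s² + a²) with a = 10, c = 10. L⁻¹ = 10·sin(10t)

Final answer: 10·sin(10t)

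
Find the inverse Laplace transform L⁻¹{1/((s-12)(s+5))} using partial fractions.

Decompose: A/(s-12) + B/(s+5). A = 1/17, B = -1/17. f(t) = (e^(12t) - e^(-5t))/17

Final answer: (e^(12t) - e^(-5t))/17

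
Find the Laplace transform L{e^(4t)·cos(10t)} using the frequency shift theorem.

Frequency shift: L{e^(at)f(t)} = F(s-a). L{e^(4t)·cos(10t)} = (s-4)/((s-4)² + 100)

Final answer: (s-4)/((s-4)² + 100)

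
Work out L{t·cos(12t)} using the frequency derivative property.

L{cos(12t)} = s/(s² + 144). Derivative: d/ds[s/(s² + 144)] = [(s² + 144) - s·2s]/(s² + 144)² = (144 - s²)/(s² + 144)². So L{t·cos(12t)} = -F'(s) = (s² - 144)/(s² + 144)²

Final answer: (s² - 144)/(s² + 144)²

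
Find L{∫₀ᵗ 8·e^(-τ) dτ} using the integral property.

L{∫₀ᵗ f(τ)dτ} = F(s)/s with F(s) = 8/(s+1), so L{∫₀ᵗ 8·e^(-τ) dτ} = 8/(s(s+1))

Final answer: 8/(s(s+1))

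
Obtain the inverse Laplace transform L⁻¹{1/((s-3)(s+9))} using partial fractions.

Decompose: A/(s-3) + B/(s+9). A = 1/12, B = -1/12. f(t) = (e^(3t) - e^(-9t))/12

Final answer: (e^(3t) - e^(-9t))/12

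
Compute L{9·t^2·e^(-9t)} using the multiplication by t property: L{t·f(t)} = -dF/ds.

Using L{t^n·e^(at)} = n!/(s-a)^(n+1), L{t^2·e^(-9t)} = 2/(s+9)^3, so L{9·t^2·e^(-9t)} = 9·2/(s+9)^3 = 18/(s+9)^3

Final answer: 18/(s+9)^3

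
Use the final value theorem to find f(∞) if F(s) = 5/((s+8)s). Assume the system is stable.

f(∞) = lim_{s→0} sF(s) = lim_{s→0} 5/(s+8) = 5/8

Final answer: 5/8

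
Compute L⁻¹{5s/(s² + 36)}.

This is the form c·s/(s² + a²) with a = 6, c = 5. L⁻¹ = 5·cos(6t)

Final answer: 5·cos(6t)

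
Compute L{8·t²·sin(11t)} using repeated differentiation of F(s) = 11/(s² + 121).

F(s) = 11/(s² + 121). F'(s) = -22s/(s² + 121)². F''(s) = -22(121 - 3s²)/(s² + 121)³ = (66s² - 2662)/(s² + 121)³. So L{t²·sin(11t)} = (-1)² F''(s) = (66s² - 2662)/(s² + 121)³. Then L{8·t²·sin(11t)} = 8·(66s² - 2662)/(s² + 121)³ = (528s² - 21296)/(s² + 121)³

Final answer: (528s² - 21296)/(s² + 121)³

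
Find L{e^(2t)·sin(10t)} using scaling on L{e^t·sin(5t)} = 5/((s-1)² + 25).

Scaling with a=2: L{e^(2t)·sin(10t)} = (1/2) · 5/((s/2-1)² + 25). Simplifying: 10/((s-2)² + 100)

Final answer: 10/((s-2)² + 100)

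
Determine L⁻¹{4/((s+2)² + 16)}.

Form: b/((s-a)² + b²) → e^(at)sin(bt). With a=-2, b=4

Final answer: e^(-2t)·sin(4t)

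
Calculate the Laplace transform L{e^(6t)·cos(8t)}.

L{e^(at)·cos(ωt)} = (s-a)/((s-a)² + ω²), so L{e^(6t)·cos(8t)} = (s-6)/((s-6)² + 64)

Final answer: (s-6)/((s-6)² + 64)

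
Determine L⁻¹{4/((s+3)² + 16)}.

Form: b/((s-a)² + b²) → e^(at)sin(bt). With a=-3, b=4

Final answer: e^(-3t)·sin(4t)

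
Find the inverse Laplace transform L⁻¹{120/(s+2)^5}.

L⁻¹{n!/(s-a)^(n+1)} = t^n·e^(at) with n=4, a=-2. So L⁻¹{24/(s+2)^5} = t^4·e^(-2t), and L⁻¹{120/(s+2)^5} = (120/24)·t^4·e^(-2t) = 5·t^4·e^(-2t)

Final answer: 5·t^4·e^(-2t)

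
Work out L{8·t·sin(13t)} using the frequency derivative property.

L{sin(13t)} = 13/(s² + 169). By L{t·f(t)} = -F'(s): -d/ds[13/(s² + 169)] = -(13)·(-2s)/(s² + 169)² = 26s/(s² + 169)². Then L{8·t·sin(13t)} = 8·26s/(s² + 169)² = 208s/(s² + 169)²

Final answer: 208s/(s² + 169)²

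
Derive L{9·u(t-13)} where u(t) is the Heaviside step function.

L{u(t-a)} = e^(-as)/s. Here a=13, so L{u(t-13)} = e^(-13s)/s, and L{9·u(t-13)} = 9·e^(-13s)/s

Final answer: 9·e^(-13s)/s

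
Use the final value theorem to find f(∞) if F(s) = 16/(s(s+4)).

f(∞) = lim_{s→0} s·16/(s(s+4)) = lim_{s→0} 16/(s+4) = 16/4 = 4

Final answer: 4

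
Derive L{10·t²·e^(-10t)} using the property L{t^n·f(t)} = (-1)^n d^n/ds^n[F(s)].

L{e^(-10t)} = 1/(s+10). d/ds[1/(s+10)] = -1/(s+10)². d²/ds²[1/(s+10)] = 2/(s+10)³. So L{t²·e^(-10t)} = (-1)² · 2/(s+10)³ = 2/(s+10)³. Then L{10·t²·e^(-10t)} = 10·2/(s+10)³ = 20/(s+10)³

Final answer: 20/(s+10)³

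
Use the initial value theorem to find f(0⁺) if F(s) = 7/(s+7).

f(0⁺) = lim_{s→∞} s·7/(s+7) = lim_{s→∞} 7s/(s+7) = 7

Final answer: 7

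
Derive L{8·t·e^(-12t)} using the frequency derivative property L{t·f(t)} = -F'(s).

L{e^(-12t)} = 1/(s+12). By frequency derivative: L{t·e^(-12t)} = -d/ds[1/(s+12)] = -(-1)/(s+12)² = 1/(s+12)². Then L{8·t·e^(-12t)} = 8·1/(s+12)² = 8/(s+12)²

Final answer: 8/(s+12)²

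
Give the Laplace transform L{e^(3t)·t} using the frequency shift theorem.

L{e^(at)·t^n} = n!/(s-a)^(n+1), so L{e^(3t)·t} = 1/(s-3)^2

Final answer: 1/(s-3)^2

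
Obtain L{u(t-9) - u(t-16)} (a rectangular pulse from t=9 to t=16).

L{u(t-a)} = e^(-as)/s. L{u(t-9) - u(t-16)} = (e^(-9s) - e^(-16s))/s

Final answer: (e^(-9s) - e^(-16s))/s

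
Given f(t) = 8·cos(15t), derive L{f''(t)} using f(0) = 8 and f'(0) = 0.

F(s) = 8s/(s² + 225). L{f''(t)} = s²F(s) - sf(0) - f'(0) = 8s³/(s² + 225) - 8s = (8s³ - 8s(s² + 225))/(s² + 225) = -1800s/(s² + 225)

Final answer: -1800s/(s² + 225)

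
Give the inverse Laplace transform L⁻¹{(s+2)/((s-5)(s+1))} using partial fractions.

Using partial fractions, f(t) = (7e^(5t) - e^(-t))/6

Final answer: (7e^(5t) - e^(-t))/6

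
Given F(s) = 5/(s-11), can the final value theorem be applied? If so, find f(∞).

sF(s) = 5s/(s-11) has a pole at s = 11 in the right half-plane. Theorem does NOT apply (unstable system; f(t) = 5·e^(11t) grows without bound).

Final answer: Not applicable (unstable)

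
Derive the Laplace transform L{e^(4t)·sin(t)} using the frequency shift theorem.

Frequency shift: L{e^(at)f(t)} = F(s-a). L{e^(4t)·sin(t)} = 1/((s-4)² + 1)

Final answer: 1/((s-4)² + 1)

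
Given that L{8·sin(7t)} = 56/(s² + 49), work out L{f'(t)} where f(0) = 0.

L{f'(t)} = s·F(s) - f(0) = s·56/(s² + 49) - 0 = 56s/(s² + 49)

Final answer: 56s/(s² + 49)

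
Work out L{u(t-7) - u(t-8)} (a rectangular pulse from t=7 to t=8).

L{u(t-a)} = e^(-as)/s. L{u(t-7) - u(t-8)} = (e^(-7s) - e^(-8s))/s

Final answer: (e^(-7s) - e^(-8s))/s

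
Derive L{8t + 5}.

L{8t + 5} = 8·L{t} + 5·L{1} = 8/s² + 5/s

Final answer: 8/s² + 5/s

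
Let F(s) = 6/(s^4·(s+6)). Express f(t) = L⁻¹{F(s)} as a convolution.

6/(s^4·(s+6)) = (6/s^4)·(1/(s+6)) = L{t^3}·L{e^(-6t)}. So f(t) = t^3*e^(-6t) = ∫₀ᵗ τ^3·e^(-6(t-τ)) dτ

Final answer: ∫₀ᵗ τ^3·e^(-6(t-τ)) dτ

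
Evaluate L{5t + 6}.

L{5t + 6} = 5·L{t} + 6·L{1} = 5/s² + 6/s

Final answer: 5/s² + 6/s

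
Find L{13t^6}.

L{t^n} = n!/s^(n+1). So L{13t^6} = 13·6!/s^7 = 9360/s^7

Final answer: 9360/s^7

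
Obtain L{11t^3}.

L{t^n} = n!/s^(n+1). So L{11t^3} = 11·3!/s^4 = 66/s^4

Final answer: 66/s^4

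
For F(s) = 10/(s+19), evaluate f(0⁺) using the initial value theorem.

f(0⁺) = lim_{s→∞} s·10/(s+19) = lim_{s→∞} 10s/(s+19) = 10

Final answer: 10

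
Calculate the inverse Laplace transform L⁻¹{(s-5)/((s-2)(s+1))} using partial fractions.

Using partial fractions, f(t) = (-3e^(2t) + 6e^(-t))/3

Final answer: (-3e^(2t) + 6e^(-t))/3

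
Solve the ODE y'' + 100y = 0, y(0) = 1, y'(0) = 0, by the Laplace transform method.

L{y''} + 100L{y} = 0. s²Y - s - 0 + 100Y = 0. Y(s² + 100) = s. Y = (s)/(s² + 100). Inverting: y(t) = cos(10t)

Final answer: y(t) = cos(10t)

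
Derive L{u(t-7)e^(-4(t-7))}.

u(t-a)f(t-a) with f(t)=e^(-4t). L{e^(-4t)} = 1/(s+4). By time shift: e^(-7s)/(s+4)

Final answer: e^(-7s)/(s+4)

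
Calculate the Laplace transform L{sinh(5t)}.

L{sinh(ωt)} = ω/(s² - ω²), so L{sinh(5t)} = 5/(s² - 25)

Final answer: 5/(s² - 25)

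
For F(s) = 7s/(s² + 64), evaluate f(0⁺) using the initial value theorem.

f(0⁺) = lim_{s→∞} s·7s/(s² + 64) = lim_{s→∞} 7s²/(s² + 64) = 7

Final answer: 7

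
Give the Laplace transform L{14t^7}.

L{14t^7} = 14 · L{t^7} = 14 · 5040/s^8 = 70560/s^8

Final answer: 70560/s^8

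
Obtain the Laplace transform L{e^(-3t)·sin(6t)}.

L{e^(at)·sin(ωt)} = ω/((s-a)² + ω²), so L{e^(-3t)·sin(6t)} = 6/((s+3)² + 36)

Final answer: 6/((s+3)² + 36)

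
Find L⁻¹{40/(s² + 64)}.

This is the form c·a/(s² + a²) with a = 8, c = 5. L⁻¹ = 5·sin(8t)

Final answer: 5·sin(8t)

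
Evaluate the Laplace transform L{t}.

L{t^n} = n!/s^(n+1), so L{t} = 1/s^2

Final answer: 1/s^2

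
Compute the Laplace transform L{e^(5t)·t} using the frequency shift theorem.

L{e^(at)·t^n} = n!/(s-a)^(n+1), so L{e^(5t)·t} = 1/(s-5)^2

Final answer: 1/(s-5)^2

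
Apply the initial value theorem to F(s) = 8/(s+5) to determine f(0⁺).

f(0⁺) = lim_{s→∞} s·8/(s+5) = lim_{s→∞} 8s/(s+5) = 8

Final answer: 8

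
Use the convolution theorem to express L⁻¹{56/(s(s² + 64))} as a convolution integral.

56/(s(s² + 64)) = (1/s)·(56/(s² + 64)) = L{1}·L{7·sin(8t)}. So f(t) = 1*(7·sin(8t)) = ∫₀ᵗ 7·sin(8τ) dτ

Final answer: ∫₀ᵗ 7·sin(8τ) dτ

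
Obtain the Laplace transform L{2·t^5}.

L{t^n} = n!/s^(n+1), so L{t^5} = 120/s^6. Then L{2·t^5} = 2·120/s^6 = 240/s^6

Final answer: 240/s^6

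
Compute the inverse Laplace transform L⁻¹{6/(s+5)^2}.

L⁻¹{n!/(s-a)^(n+1)} = t^n·e^(at) with n=1, a=-5. So L⁻¹{1/(s+5)^2} = t·e^(-5t), and L⁻¹{6/(s+5)^2} = (6/1)·t·e^(-5t) = 6·t·e^(-5t)

Final answer: 6·t·e^(-5t)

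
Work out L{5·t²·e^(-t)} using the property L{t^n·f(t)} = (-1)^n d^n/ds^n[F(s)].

L{e^(-t)} = 1/(s+1). d/ds[1/(s+1)] = -1/(s+1)². d²/ds²[1/(s+1)] = 2/(s+1)³. So L{t²·e^(-t)} = (-1)² · 2/(s+1)³ = 2/(s+1)³. Then L{5·t²·e^(-t)} = 5·2/(s+1)³ = 10/(s+1)³

Final answer: 10/(s+1)³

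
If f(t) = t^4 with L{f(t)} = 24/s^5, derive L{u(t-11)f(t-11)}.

Time shift theorem: L{u(t-a)f(t-a)} = e^(-as)F(s). Here a=11, F(s) = 24/s^5, so L{u(t-11)f(t-11)} = e^(-11s)·24/s^5

Final answer: e^(-11s)·24/s^5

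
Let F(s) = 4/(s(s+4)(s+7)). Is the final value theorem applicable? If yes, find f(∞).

Poles of sF(s) = 4/((s+4)(s+7)) are at s = -4 and s = -7, both in the left half-plane. Theorem applies. f(∞) = lim_{s→0} sF(s) = 4/(4·7) = 1/7

Final answer: 1/7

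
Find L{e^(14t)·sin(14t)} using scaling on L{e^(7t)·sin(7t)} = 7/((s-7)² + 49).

Scaling with a=2: L{e^(14t)·sin(14t)} = (1/2) · 7/((s/2-7)² + 49). Simplifying: 14/((s-14)² + 196)

Final answer: 14/((s-14)² + 196)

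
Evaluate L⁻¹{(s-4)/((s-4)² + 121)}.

Using frequency shift: L⁻¹{(s-a)/((s-a)² + b²)} = e^(at)cos(bt). Here a=4, b=11

Final answer: e^(4t)·cos(11t)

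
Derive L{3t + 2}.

L{3t + 2} = 3·L{t} + 2·L{1} = 3/s² + 2/s

Final answer: 3/s² + 2/s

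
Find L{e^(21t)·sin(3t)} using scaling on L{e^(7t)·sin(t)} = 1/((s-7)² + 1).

Scaling with a=3: L{e^(21t)·sin(3t)} = (1/3) · 1/((s/3-7)² + 1). Simplifying: 3/((s-21)² + 9)

Final answer: 3/((s-21)² + 9)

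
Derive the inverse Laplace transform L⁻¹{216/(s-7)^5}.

L⁻¹{n!/(s-a)^(n+1)} = t^n·e^(at) with n=4, a=7. So L⁻¹{24/(s-7)^5} = t^4·e^(7t), and L⁻¹{216/(s-7)^5} = (216/24)·t^4·e^(7t) = 9·t^4·e^(7t)

Final answer: 9·t^4·e^(7t)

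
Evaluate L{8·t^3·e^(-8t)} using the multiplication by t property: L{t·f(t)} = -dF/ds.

Using L{t^n·e^(at)} = n!/(s-a)^(n+1), L{t^3·e^(-8t)} = 6/(s+8)^4, so L{8·t^3·e^(-8t)} = 8·6/(s+8)^4 = 48/(s+8)^4

Final answer: 48/(s+8)^4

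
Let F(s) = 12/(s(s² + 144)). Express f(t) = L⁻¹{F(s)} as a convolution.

12/(s(s² + 144)) = (1/s)·(12/(s² + 144)) = L{1}·L{sin(12t)}. So f(t) = 1*(sin(12t)) = ∫₀ᵗ sin(12τ) dτ

Final answer: ∫₀ᵗ sin(12τ) dτ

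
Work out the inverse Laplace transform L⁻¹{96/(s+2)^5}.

L⁻¹{n!/(s-a)^(n+1)} = t^n·e^(at) with n=4, a=-2. So L⁻¹{24/(s+2)^5} = t^4·e^(-2t), and L⁻¹{96/(s+2)^5} = (96/24)·t^4·e^(-2t) = 4·t^4·e^(-2t)

Final answer: 4·t^4·e^(-2t)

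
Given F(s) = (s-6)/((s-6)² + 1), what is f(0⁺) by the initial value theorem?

f(0⁺) = lim_{s→∞} sF(s) = lim_{s→∞} s(s-6)/((s-6)² + 1) = 1

Final answer: 1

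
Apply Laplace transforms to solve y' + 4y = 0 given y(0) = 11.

L{y'} + 4L{y} = 0. sY - 11 + 4Y = 0. Y(s+4) = 11. Y = 11/(s+4)

Final answer: y(t) = 11e^(-4t)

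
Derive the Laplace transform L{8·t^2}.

L{t^n} = n!/s^(n+1), so L{t^2} = 2/s^3. Then L{8·t^2} = 8·2/s^3 = 16/s^3

Final answer: 16/s^3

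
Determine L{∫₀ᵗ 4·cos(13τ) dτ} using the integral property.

L{∫₀ᵗ f(τ)dτ} = F(s)/s with F(s) = 4s/(s² + 169), so the result is (4s/(s² + 169))/s = 4/(s² + 169)

Final answer: 4/(s² + 169)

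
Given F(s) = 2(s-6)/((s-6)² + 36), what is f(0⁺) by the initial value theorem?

f(0⁺) = lim_{s→∞} sF(s) = lim_{s→∞} 2s(s-6)/((s-6)² + 36) = 2

Final answer: 2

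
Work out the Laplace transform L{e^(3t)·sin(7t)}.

L{e^(at)·sin(ωt)} = ω/((s-a)² + ω²), so L{e^(3t)·sin(7t)} = 7/((s-3)² + 49)

Final answer: 7/((s-3)² + 49)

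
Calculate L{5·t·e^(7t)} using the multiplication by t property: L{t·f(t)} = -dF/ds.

Using L{t^n·e^(at)} = n!/(s-a)^(n+1), L{t·e^(7t)} = 1/(s-7)^2, so L{5·t·e^(7t)} = 5·1/(s-7)^2 = 5/(s-7)^2

Final answer: 5/(s-7)^2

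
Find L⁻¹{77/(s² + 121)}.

This is the form c·a/(s² + a²) with a = 11, c = 7. L⁻¹ = 7·sin(11t)

Final answer: 7·sin(11t)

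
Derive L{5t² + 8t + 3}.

L{5t² + 8t + 3} = 5·2/s³ + 8/s² + 3/s = 10/s³ + 8/s² + 3/s

Final answer: 10/s³ + 8/s² + 3/s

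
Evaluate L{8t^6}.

L{t^n} = n!/s^(n+1). So L{8t^6} = 8·6!/s^7 = 5760/s^7

Final answer: 5760/s^7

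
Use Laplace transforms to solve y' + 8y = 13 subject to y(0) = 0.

sY + 8Y = 13/s. Y = 13/(s(s+8)). Partial fractions: Y = 13/8/s - 13/8/(s+8)

Final answer: y(t) = 13/8(1 - e^(-8t))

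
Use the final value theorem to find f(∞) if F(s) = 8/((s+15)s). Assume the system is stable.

f(∞) = lim_{s→0} sF(s) = lim_{s→0} 8/(s+15) = 8/15

Final answer: 8/15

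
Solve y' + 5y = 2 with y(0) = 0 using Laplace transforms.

sY + 5Y = 2/s. Y = 2/(s(s+5)). Partial fractions: Y = 2/5/s - 2/5/(s+5)

Final answer: y(t) = 2/5(1 - e^(-5t))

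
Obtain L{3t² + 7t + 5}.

L{3t² + 7t + 5} = 3·2/s³ + 7/s² + 5/s = 6/s³ + 7/s² + 5/s

Final answer: 6/s³ + 7/s² + 5/s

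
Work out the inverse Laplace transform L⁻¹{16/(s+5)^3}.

L⁻¹{n!/(s-a)^(n+1)} = t^n·e^(at) with n=2, a=-5. So L⁻¹{2/(s+5)^3} = t^2·e^(-5t), and L⁻¹{16/(s+5)^3} = (16/2)·t^2·e^(-5t) = 8·t^2·e^(-5t)

Final answer: 8·t^2·e^(-5t)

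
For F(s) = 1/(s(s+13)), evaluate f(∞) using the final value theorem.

f(∞) = lim_{s→0} s·1/(s(s+13)) = lim_{s→0} 1/(s+13) = 1/13 = 1/13

Final answer: 1/13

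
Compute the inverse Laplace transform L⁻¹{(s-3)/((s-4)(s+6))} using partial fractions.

Using partial fractions, f(t) = (e^(4t) + 9e^(-6t))/10

Final answer: (e^(4t) + 9e^(-6t))/10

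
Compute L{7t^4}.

L{t^n} = n!/s^(n+1). So L{7t^4} = 7·4!/s^5 = 168/s^5

Final answer: 168/s^5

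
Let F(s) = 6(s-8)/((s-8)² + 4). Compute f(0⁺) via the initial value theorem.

f(0⁺) = lim_{s→∞} sF(s) = lim_{s→∞} 6s(s-8)/((s-8)² + 4) = 6

Final answer: 6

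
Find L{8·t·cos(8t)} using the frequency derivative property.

L{cos(8t)} = s/(s² + 64). Derivative: d/ds[s/(s² + 64)] = [(s² + 64) - s·2s]/(s² + 64)² = (64 - s²)/(s² + 64)². So L{t·cos(8t)} = -F'(s) = (s² - 64)/(s² + 64)². Then L{8·t·cos(8t)} = 8·(s² - 64)/(s² + 64)²

Final answer: 8·(s² - 64)/(s² + 64)²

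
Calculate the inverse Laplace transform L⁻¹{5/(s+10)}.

L⁻¹{1/(s-a)} = e^(at), so L⁻¹{1/(s+10)} = e^(-10t), and L⁻¹{5/(s+10)} = 5·e^(-10t)

Final answer: 5·e^(-10t)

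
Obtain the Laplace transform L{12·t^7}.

L{t^n} = n!/s^(n+1), so L{t^7} = 5040/s^8. Then L{12·t^7} = 12·5040/s^8 = 60480/s^8

Final answer: 60480/s^8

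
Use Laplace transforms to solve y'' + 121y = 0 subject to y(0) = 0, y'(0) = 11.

L{y''} + 121L{y} = 0. s²Y - 0 - 11 + 121Y = 0. Y(s² + 121) = 11. Y = (11)/(s² + 121). Inverting: y(t) = sin(11t)

Final answer: y(t) = sin(11t)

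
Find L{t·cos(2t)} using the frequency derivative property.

L{cos(2t)} = s/(s² + 4). Derivative: d/ds[s/(s² + 4)] = [(s² + 4) - s·2s]/(s² + 4)² = (4 - s²)/(s² + 4)². So L{t·cos(2t)} = -F'(s) = (s² - 4)/(s² + 4)²

Final answer: (s² - 4)/(s² + 4)²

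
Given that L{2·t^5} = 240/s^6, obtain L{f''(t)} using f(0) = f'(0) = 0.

L{f''(t)} = s²F(s) - sf(0) - f'(0) = s²·240/s^6 - 0 - 0 = 240/s^4

Final answer: 240/s^4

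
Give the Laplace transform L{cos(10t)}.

L{cos(ωt)} = s/(s² + ω²), so L{cos(10t)} = s/(s² + 100)

Final answer: s/(s² + 100)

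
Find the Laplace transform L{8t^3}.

L{8t^3} = 8 · L{t^3} = 8 · 6/s^4 = 48/s^4

Final answer: 48/s^4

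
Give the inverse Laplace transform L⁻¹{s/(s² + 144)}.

L⁻¹{s/(s² + 144)} = cos(12t)

Final answer: cos(12t)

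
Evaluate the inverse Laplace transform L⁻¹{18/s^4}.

L⁻¹{n!/s^(n+1)} = t^n with n=3. So L⁻¹{6/s^4} = t^3, and L⁻¹{18/s^4} = (18/6)·t^3 = 3·t^3

Final answer: 3·t^3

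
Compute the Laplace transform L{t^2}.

L{t^n} = n!/s^(n+1), so L{t^2} = 2/s^3

Final answer: 2/s^3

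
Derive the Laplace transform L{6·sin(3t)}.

L{sin(ωt)} = ω/(s² + ω²), so L{sin(3t)} = 3/(s² + 9). Then L{6·sin(3t)} = 6·3/(s² + 9) = 18/(s² + 9)

Final answer: 18/(s² + 9)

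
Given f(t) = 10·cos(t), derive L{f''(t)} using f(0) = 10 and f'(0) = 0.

F(s) = 10s/(s² + 1). L{f''(t)} = s²F(s) - sf(0) - f'(0) = 10s³/(s² + 1) - 10s = (10s³ - 10s(s² + 1))/(s² + 1) = -10s/(s² + 1)

Final answer: -10s/(s² + 1)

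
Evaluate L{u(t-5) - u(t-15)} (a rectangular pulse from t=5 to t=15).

L{u(t-a)} = e^(-as)/s. L{u(t-5) - u(t-15)} = (e^(-5s) - e^(-15s))/s

Final answer: (e^(-5s) - e^(-15s))/s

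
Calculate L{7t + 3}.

L{7t + 3} = 7·L{t} + 3·L{1} = 7/s² + 3/s

Final answer: 7/s² + 3/s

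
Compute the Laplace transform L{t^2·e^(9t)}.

L{t^n·e^(at)} = n!/(s-a)^(n+1), so L{t^2·e^(9t)} = 2/(s-9)^3

Final answer: 2/(s-9)^3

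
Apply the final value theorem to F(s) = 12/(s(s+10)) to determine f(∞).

f(∞) = lim_{s→0} s·12/(s(s+10)) = lim_{s→0} 12/(s+10) = 12/10 = 6/5

Final answer: 6/5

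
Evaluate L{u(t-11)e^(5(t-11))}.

u(t-a)f(t-a) with f(t)=e^(5t). L{e^(5t)} = 1/(s-5). By time shift: e^(-11s)/(s-5)

Final answer: e^(-11s)/(s-5)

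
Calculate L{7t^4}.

L{t^n} = n!/s^(n+1). So L{7t^4} = 7·4!/s^5 = 168/s^5

Final answer: 168/s^5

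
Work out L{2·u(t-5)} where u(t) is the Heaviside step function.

L{u(t-a)} = e^(-as)/s. Here a=5, so L{u(t-5)} = e^(-5s)/s, and L{2·u(t-5)} = 2·e^(-5s)/s

Final answer: 2·e^(-5s)/s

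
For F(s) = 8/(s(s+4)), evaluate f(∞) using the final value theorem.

f(∞) = lim_{s→0} s·8/(s(s+4)) = lim_{s→0} 8/(s+4) = 8/4 = 2

Final answer: 2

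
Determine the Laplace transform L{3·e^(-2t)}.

L{e^(at)} = 1/(s-a), so L{e^(-2t)} = 1/(s+2). Then L{3·e^(-2t)} = 3/(s+2)

Final answer: 3/(s+2)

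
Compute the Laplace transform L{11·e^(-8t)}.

L{e^(at)} = 1/(s-a), so L{e^(-8t)} = 1/(s+8). Then L{11·e^(-8t)} = 11/(s+8)

Final answer: 11/(s+8)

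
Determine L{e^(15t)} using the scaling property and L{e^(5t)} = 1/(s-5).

Using L{f(at)} = (1/a)F(s/a) with a=3 and f(t) = e^(5t): L{e^(15t)} = (1/3) · 1/((s/3)-5) = (1/3) · 3/(s-15) = 1/(s-15)

Final answer: 1/(s-15)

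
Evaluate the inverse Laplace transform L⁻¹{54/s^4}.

L⁻¹{n!/s^(n+1)} = t^n with n=3. So L⁻¹{6/s^4} = t^3, and L⁻¹{54/s^4} = (54/6)·t^3 = 9·t^3

Final answer: 9·t^3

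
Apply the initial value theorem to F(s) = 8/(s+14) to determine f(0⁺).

f(0⁺) = lim_{s→∞} s·8/(s+14) = lim_{s→∞} 8s/(s+14) = 8

Final answer: 8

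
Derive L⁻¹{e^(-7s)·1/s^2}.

L⁻¹{1/s^2} = t. By the time shift theorem, L⁻¹{e^(-as)F(s)} = u(t-a)f(t-a) with a=7, so L⁻¹{e^(-7s)·1/s^2} = u(t-7)·(t-7)

Final answer: u(t-7)·(t-7)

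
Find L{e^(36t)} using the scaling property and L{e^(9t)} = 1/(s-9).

Using L{f(at)} = (1/a)F(s/a) with a=4 and f(t) = e^(9t): L{e^(36t)} = (1/4) · 1/((s/4)-9) = (1/4) · 4/(s-36) = 1/(s-36)

Final answer: 1/(s-36)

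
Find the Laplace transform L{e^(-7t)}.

L{e^(at)} = 1/(s-a), so L{e^(-7t)} = 1/(s+7)

Final answer: 1/(s+7)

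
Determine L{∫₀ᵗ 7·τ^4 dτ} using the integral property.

L{∫₀ᵗ f(τ)dτ} = F(s)/s with f(t) = 7t^4. F(s) = 168/s^5, so L{∫₀ᵗ 7·τ^4 dτ} = (168/s^5)/s = 168/s^6. (Check: ∫₀ᵗ 7·τ^4 dτ = 7t^5/5.)

Final answer: 168/s^6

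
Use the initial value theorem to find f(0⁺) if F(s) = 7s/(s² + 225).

f(0⁺) = lim_{s→∞} s·7s/(s² + 225) = lim_{s→∞} 7s²/(s² + 225) = 7

Final answer: 7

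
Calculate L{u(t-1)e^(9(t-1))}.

u(t-a)f(t-a) with f(t)=e^(9t). L{e^(9t)} = 1/(s-9). By time shift: e^(-s)/(s-9)

Final answer: e^(-s)/(s-9)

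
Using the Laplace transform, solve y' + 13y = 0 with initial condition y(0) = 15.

L{y'} + 13L{y} = 0. sY - 15 + 13Y = 0. Y(s+13) = 15. Y = 15/(s+13)

Final answer: y(t) = 15e^(-13t)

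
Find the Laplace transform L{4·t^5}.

L{t^n} = n!/s^(n+1), so L{t^5} = 120/s^6. Then L{4·t^5} = 4·120/s^6 = 480/s^6

Final answer: 480/s^6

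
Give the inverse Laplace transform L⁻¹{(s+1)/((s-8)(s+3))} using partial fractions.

Using partial fractions, f(t) = (9e^(8t) + 2e^(-3t))/11

Final answer: (9e^(8t) + 2e^(-3t))/11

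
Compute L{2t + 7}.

L{2t + 7} = 2·L{t} + 7·L{1} = 2/s² + 7/s

Final answer: 2/s² + 7/s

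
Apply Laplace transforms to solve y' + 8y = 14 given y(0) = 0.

sY + 8Y = 14/s. Y = 14/(s(s+8)). Partial fractions: Y = 7/4/s - 7/4/(s+8)

Final answer: y(t) = 7/4(1 - e^(-8t))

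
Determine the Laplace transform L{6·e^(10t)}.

L{e^(at)} = 1/(s-a), so L{e^(10t)} = 1/(s-10). Then L{6·e^(10t)} = 6/(s-10)

Final answer: 6/(s-10)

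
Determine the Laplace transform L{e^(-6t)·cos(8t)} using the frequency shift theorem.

Frequency shift: L{e^(at)f(t)} = F(s-a). L{e^(-6t)·cos(8t)} = (s+6)/((s+6)² + 64)

Final answer: (s+6)/((s+6)² + 64)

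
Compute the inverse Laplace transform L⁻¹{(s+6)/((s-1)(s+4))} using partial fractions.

Using partial fractions, f(t) = (7e^t - 2e^(-4t))/5

Final answer: (7e^t - 2e^(-4t))/5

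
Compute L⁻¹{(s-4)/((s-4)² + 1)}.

Using frequency shift: L⁻¹{(s-a)/((s-a)² + b²)} = e^(at)cos(bt). Here a=4, b=1

Final answer: e^(4t)·cos(t)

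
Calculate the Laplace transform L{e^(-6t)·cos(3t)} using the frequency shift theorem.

Frequency shift: L{e^(at)f(t)} = F(s-a). L{e^(-6t)·cos(3t)} = (s+6)/((s+6)² + 9)

Final answer: (s+6)/((s+6)² + 9)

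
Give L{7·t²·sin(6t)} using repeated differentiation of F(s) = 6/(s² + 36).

F(s) = 6/(s² + 36). F'(s) = -12s/(s² + 36)². F''(s) = -12(36 - 3s²)/(s² + 36)³ = (36s² - 432)/(s² + 36)³. So L{t²·sin(6t)} = (-1)² F''(s) = (36s² - 432)/(s² + 36)³. Then L{7·t²·sin(6t)} = 7·(36s² - 432)/(s² + 36)³ = (252s² - 3024)/(s² + 36)³

Final answer: (252s² - 3024)/(s² + 36)³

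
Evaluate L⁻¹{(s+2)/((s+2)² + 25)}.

Using frequency shift: L⁻¹{(s-a)/((s-a)² + b²)} = e^(at)cos(bt). Here a=-2, b=5

Final answer: e^(-2t)·cos(5t)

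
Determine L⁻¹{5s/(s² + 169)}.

This is the form c·s/(s² + a²) with a = 13, c = 5. L⁻¹ = 5·cos(13t)

Final answer: 5·cos(13t)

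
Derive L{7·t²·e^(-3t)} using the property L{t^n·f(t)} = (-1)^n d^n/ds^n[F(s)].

L{e^(-3t)} = 1/(s+3). d/ds[1/(s+3)] = -1/(s+3)². d²/ds²[1/(s+3)] = 2/(s+3)³. So L{t²·e^(-3t)} = (-1)² · 2/(s+3)³ = 2/(s+3)³. Then L{7·t²·e^(-3t)} = 7·2/(s+3)³ = 14/(s+3)³

Final answer: 14/(s+3)³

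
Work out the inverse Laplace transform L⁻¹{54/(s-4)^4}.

L⁻¹{n!/(s-a)^(n+1)} = t^n·e^(at) with n=3, a=4. So L⁻¹{6/(s-4)^4} = t^3·e^(4t), and L⁻¹{54/(s-4)^4} = (54/6)·t^3·e^(4t) = 9·t^3·e^(4t)

Final answer: 9·t^3·e^(4t)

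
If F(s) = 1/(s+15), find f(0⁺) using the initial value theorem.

f(0⁺) = lim_{s→∞} s·1/(s+15) = lim_{s→∞} s/(s+15) = 1

Final answer: 1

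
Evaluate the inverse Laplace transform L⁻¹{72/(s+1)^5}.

L⁻¹{n!/(s-a)^(n+1)} = t^n·e^(at) with n=4, a=-1. So L⁻¹{24/(s+1)^5} = t^4·e^(-t), and L⁻¹{72/(s+1)^5} = (72/24)·t^4·e^(-t) = 3·t^4·e^(-t)

Final answer: 3·t^4·e^(-t)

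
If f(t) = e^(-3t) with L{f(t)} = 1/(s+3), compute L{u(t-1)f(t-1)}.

Time shift theorem: L{u(t-a)f(t-a)} = e^(-as)F(s). Here a=1, F(s) = 1/(s+3), so L{u(t-1)f(t-1)} = e^(-s)·1/(s+3)

Final answer: e^(-s)·1/(s+3)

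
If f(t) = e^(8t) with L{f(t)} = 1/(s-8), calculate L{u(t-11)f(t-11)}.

Time shift theorem: L{u(t-a)f(t-a)} = e^(-as)F(s). Here a=11, F(s) = 1/(s-8), so L{u(t-11)f(t-11)} = e^(-11s)·1/(s-8)

Final answer: e^(-11s)·1/(s-8)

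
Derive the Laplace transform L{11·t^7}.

L{t^n} = n!/s^(n+1), so L{t^7} = 5040/s^8. Then L{11·t^7} = 11·5040/s^8 = 55440/s^8

Final answer: 55440/s^8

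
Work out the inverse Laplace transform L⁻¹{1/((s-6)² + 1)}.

Using frequency shift, L⁻¹{1/((s-6)² + 1)} = e^(6t)·sin(t)

Final answer: e^(6t)·sin(t)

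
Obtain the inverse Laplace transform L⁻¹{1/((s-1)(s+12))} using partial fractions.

Decompose: A/(s-1) + B/(s+12). A = 1/13, B = -1/13. f(t) = (e^t - e^(-12t))/13

Final answer: (e^t - e^(-12t))/13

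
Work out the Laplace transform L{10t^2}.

L{10t^2} = 10 · L{t^2} = 10 · 2/s^3 = 20/s^3

Final answer: 20/s^3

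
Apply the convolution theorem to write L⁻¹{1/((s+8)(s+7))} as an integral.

1/((s+8)(s+7)) = (1/(s+8))·(1/(s+7)) = L{e^(-8t)}·L{e^(-7t)}. So f(t) = e^(-8t)*e^(-7t) = ∫₀ᵗ e^(-8τ)·e^(-7(t-τ)) dτ

Final answer: ∫₀ᵗ e^(-8τ)·e^(-7(t-τ)) dτ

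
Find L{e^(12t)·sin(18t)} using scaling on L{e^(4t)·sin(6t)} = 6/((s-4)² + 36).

Scaling with a=3: L{e^(12t)·sin(18t)} = (1/3) · 6/((s/3-4)² + 36). Simplifying: 18/((s-12)² + 324)

Final answer: 18/((s-12)² + 324)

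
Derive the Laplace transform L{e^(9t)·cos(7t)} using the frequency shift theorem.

Frequency shift: L{e^(at)f(t)} = F(s-a). L{e^(9t)·cos(7t)} = (s-9)/((s-9)² + 49)

Final answer: (s-9)/((s-9)² + 49)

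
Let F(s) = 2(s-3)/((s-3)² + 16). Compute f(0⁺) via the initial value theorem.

f(0⁺) = lim_{s→∞} sF(s) = lim_{s→∞} 2s(s-3)/((s-3)² + 16) = 2

Final answer: 2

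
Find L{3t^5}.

L{t^n} = n!/s^(n+1). So L{3t^5} = 3·5!/s^6 = 360/s^6

Final answer: 360/s^6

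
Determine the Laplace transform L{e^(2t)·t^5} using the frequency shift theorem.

L{e^(at)·t^n} = n!/(s-a)^(n+1), so L{e^(2t)·t^5} = 120/(s-2)^6

Final answer: 120/(s-2)^6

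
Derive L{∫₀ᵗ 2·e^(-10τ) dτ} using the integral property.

L{∫₀ᵗ f(τ)dτ} = F(s)/s with F(s) = 2/(s+10), so L{∫₀ᵗ 2·e^(-10τ) dτ} = 2/(s(s+10))

Final answer: 2/(s(s+10))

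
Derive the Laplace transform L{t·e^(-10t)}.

L{t^n·e^(at)} = n!/(s-a)^(n+1), so L{t·e^(-10t)} = 1/(s+10)^2

Final answer: 1/(s+10)^2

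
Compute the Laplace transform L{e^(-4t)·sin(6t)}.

L{e^(at)·sin(ωt)} = ω/((s-a)² + ω²), so L{e^(-4t)·sin(6t)} = 6/((s+4)² + 36)

Final answer: 6/((s+4)² + 36)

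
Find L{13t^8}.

L{t^n} = n!/s^(n+1). So L{13t^8} = 13·8!/s^9 = 524160/s^9

Final answer: 524160/s^9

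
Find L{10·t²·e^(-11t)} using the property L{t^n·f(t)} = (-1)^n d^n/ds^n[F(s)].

L{e^(-11t)} = 1/(s+11). d/ds[1/(s+11)] = -1/(s+11)². d²/ds²[1/(s+11)] = 2/(s+11)³. So L{t²·e^(-11t)} = (-1)² · 2/(s+11)³ = 2/(s+11)³. Then L{10·t²·e^(-11t)} = 10·2/(s+11)³ = 20/(s+11)³

Final answer: 20/(s+11)³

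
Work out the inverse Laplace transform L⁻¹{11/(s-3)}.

L⁻¹{1/(s-a)} = e^(at), so L⁻¹{1/(s-3)} = e^(3t), and L⁻¹{11/(s-3)} = 11·e^(3t)

Final answer: 11·e^(3t)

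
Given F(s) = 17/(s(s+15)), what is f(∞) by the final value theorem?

f(∞) = lim_{s→0} s·17/(s(s+15)) = lim_{s→0} 17/(s+15) = 17/15 = 17/15

Final answer: 17/15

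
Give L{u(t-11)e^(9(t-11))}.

u(t-a)f(t-a) with f(t)=e^(9t). L{e^(9t)} = 1/(s-9). By time shift: e^(-11s)/(s-9)

Final answer: e^(-11s)/(s-9)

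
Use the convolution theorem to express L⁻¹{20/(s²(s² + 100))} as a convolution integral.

20/(s²(s² + 100)) = (1/s²)·(20/(s² + 100)) = L{t}·L{2·sin(10t)}. So f(t) = t*(2·sin(10t)) = ∫₀ᵗ 2τ·sin(10(t-τ)) dτ

Final answer: ∫₀ᵗ 2τ·sin(10(t-τ)) dτ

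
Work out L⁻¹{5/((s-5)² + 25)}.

Form: b/((s-a)² + b²) → e^(at)sin(bt). With a=5, b=5

Final answer: e^(5t)·sin(5t)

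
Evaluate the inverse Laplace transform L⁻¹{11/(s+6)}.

L⁻¹{1/(s-a)} = e^(at), so L⁻¹{1/(s+6)} = e^(-6t), and L⁻¹{11/(s+6)} = 11·e^(-6t)

Final answer: 11·e^(-6t)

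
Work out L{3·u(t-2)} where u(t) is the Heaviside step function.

L{u(t-a)} = e^(-as)/s. Here a=2, so L{u(t-2)} = e^(-2s)/s, and L{3·u(t-2)} = 3·e^(-2s)/s

Final answer: 3·e^(-2s)/s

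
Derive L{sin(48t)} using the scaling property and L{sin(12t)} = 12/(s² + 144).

Using L{f(at)} = (1/a)F(s/a) with a=4: L{sin(48t)} = (1/4) · 12/((s/4)² + 144) = (1/4) · 12·16/(s² + 2304) = 48/(s² + 2304)

Final answer: 48/(s² + 2304)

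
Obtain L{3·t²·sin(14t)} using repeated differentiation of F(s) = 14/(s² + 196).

F(s) = 14/(s² + 196). F'(s) = -28s/(s² + 196)². F''(s) = -28(196 - 3s²)/(s² + 196)³ = (84s² - 5488)/(s² + 196)³. So L{t²·sin(14t)} = (-1)² F''(s) = (84s² - 5488)/(s² + 196)³. Then L{3·t²·sin(14t)} = 3·(84s² - 5488)/(s² + 196)³ = (252s² - 16464)/(s² + 196)³

Final answer: (252s² - 16464)/(s² + 196)³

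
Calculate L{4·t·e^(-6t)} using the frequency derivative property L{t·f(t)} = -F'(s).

L{e^(-6t)} = 1/(s+6). By frequency derivative: L{t·e^(-6t)} = -d/ds[1/(s+6)] = -(-1)/(s+6)² = 1/(s+6)². Then L{4·t·e^(-6t)} = 4·1/(s+6)² = 4/(s+6)²

Final answer: 4/(s+6)²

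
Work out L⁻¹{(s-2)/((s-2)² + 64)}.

Using frequency shift: L⁻¹{(s-a)/((s-a)² + b²)} = e^(at)cos(bt). Here a=2, b=8

Final answer: e^(2t)·cos(8t)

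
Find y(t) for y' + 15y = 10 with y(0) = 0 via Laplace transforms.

sY + 15Y = 10/s. Y = 10/(s(s+15)). Partial fractions: Y = 2/3/s - 2/3/(s+15)

Final answer: y(t) = 2/3(1 - e^(-15t))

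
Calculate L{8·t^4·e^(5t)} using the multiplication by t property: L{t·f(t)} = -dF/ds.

Using L{t^n·e^(at)} = n!/(s-a)^(n+1), L{t^4·e^(5t)} = 24/(s-5)^5, so L{8·t^4·e^(5t)} = 8·24/(s-5)^5 = 192/(s-5)^5

Final answer: 192/(s-5)^5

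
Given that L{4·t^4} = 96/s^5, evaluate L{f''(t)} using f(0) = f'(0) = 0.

L{f''(t)} = s²F(s) - sf(0) - f'(0) = s²·96/s^5 - 0 - 0 = 96/s^3

Final answer: 96/s^3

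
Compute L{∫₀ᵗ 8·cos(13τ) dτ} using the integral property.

L{∫₀ᵗ f(τ)dτ} = F(s)/s with F(s) = 8s/(s² + 169), so the result is (8s/(s² + 169))/s = 8/(s² + 169)

Final answer: 8/(s² + 169)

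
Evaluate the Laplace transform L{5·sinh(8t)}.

L{sinh(ωt)} = ω/(s² - ω²), so L{sinh(8t)} = 8/(s² - 64). Then L{5·sinh(8t)} = 5·8/(s² - 64) = 40/(s² - 64)

Final answer: 40/(s² - 64)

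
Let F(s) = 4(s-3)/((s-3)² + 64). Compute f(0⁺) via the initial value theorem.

f(0⁺) = lim_{s→∞} sF(s) = lim_{s→∞} 4s(s-3)/((s-3)² + 64) = 4

Final answer: 4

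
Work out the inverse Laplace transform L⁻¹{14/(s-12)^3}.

L⁻¹{n!/(s-a)^(n+1)} = t^n·e^(at) with n=2, a=12. So L⁻¹{2/(s-12)^3} = t^2·e^(12t), and L⁻¹{14/(s-12)^3} = (14/2)·t^2·e^(12t) = 7·t^2·e^(12t)

Final answer: 7·t^2·e^(12t)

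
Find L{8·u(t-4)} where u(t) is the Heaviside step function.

L{u(t-a)} = e^(-as)/s. Here a=4, so L{u(t-4)} = e^(-4s)/s, and L{8·u(t-4)} = 8·e^(-4s)/s

Final answer: 8·e^(-4s)/s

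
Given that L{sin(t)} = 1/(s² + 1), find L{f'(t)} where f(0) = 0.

L{f'(t)} = s·F(s) - f(0) = s·1/(s² + 1) - 0 = s/(s² + 1)

Final answer: s/(s² + 1)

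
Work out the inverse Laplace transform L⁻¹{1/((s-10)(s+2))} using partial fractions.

Decompose: A/(s-10) + B/(s+2). A = 1/12, B = -1/12. f(t) = (e^(10t) - e^(-2t))/12

Final answer: (e^(10t) - e^(-2t))/12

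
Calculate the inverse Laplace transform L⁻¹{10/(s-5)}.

L⁻¹{1/(s-a)} = e^(at), so L⁻¹{1/(s-5)} = e^(5t), and L⁻¹{10/(s-5)} = 10·e^(5t)

Final answer: 10·e^(5t)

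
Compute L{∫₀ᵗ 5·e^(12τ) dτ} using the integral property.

L{∫₀ᵗ f(τ)dτ} = F(s)/s with F(s) = 5/(s-12), so L{∫₀ᵗ 5·e^(12τ) dτ} = 5/(s(s-12))

Final answer: 5/(s(s-12))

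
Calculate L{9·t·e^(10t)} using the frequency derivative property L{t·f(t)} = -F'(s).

L{e^(10t)} = 1/(s-10). By frequency derivative: L{t·e^(10t)} = -d/ds[1/(s-10)] = -(-1)/(s-10)² = 1/(s-10)². Then L{9·t·e^(10t)} = 9·1/(s-10)² = 9/(s-10)²

Final answer: 9/(s-10)²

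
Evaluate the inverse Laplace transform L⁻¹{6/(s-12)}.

L⁻¹{1/(s-a)} = e^(at), so L⁻¹{1/(s-12)} = e^(12t), and L⁻¹{6/(s-12)} = 6·e^(12t)

Final answer: 6·e^(12t)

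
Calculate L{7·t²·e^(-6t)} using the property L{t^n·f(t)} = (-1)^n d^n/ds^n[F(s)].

L{e^(-6t)} = 1/(s+6). d/ds[1/(s+6)] = -1/(s+6)². d²/ds²[1/(s+6)] = 2/(s+6)³. So L{t²·e^(-6t)} = (-1)² · 2/(s+6)³ = 2/(s+6)³. Then L{7·t²·e^(-6t)} = 7·2/(s+6)³ = 14/(s+6)³

Final answer: 14/(s+6)³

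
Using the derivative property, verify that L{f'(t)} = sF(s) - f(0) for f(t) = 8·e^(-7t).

f'(t) = -56e^(-7t). Direct: L{f'(t)} = -56/(s+7). Property: s·8/(s+7) - 8 = (8s - 8(s+7))/(s+7) = -56/(s+7). ✓

Final answer: -56/(s+7)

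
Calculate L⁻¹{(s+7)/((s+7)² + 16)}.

Using frequency shift: L⁻¹{(s-a)/((s-a)² + b²)} = e^(at)cos(bt). Here a=-7, b=4

Final answer: e^(-7t)·cos(4t)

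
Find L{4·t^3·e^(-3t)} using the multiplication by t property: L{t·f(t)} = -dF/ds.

Using L{t^n·e^(at)} = n!/(s-a)^(n+1), L{t^3·e^(-3t)} = 6/(s+3)^4, so L{4·t^3·e^(-3t)} = 4·6/(s+3)^4 = 24/(s+3)^4

Final answer: 24/(s+3)^4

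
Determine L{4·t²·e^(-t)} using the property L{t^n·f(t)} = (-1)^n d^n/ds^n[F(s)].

L{e^(-t)} = 1/(s+1). d/ds[1/(s+1)] = -1/(s+1)². d²/ds²[1/(s+1)] = 2/(s+1)³. So L{t²·e^(-t)} = (-1)² · 2/(s+1)³ = 2/(s+1)³. Then L{4·t²·e^(-t)} = 4·2/(s+1)³ = 8/(s+1)³

Final answer: 8/(s+1)³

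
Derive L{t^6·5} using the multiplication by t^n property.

L{5} = 5/s. d^1/ds^1[1/s] = -1/s². d^2/ds^2[1/s] = 2/s^3. d^3/ds^3[1/s] = -6/s^4. d^4/ds^4[1/s] = 24/s^5. d^5/ds^5[1/s] = -120/s^6. d^6/ds^6[1/s] = 720/s^7. So L{t^6} = (-1)^{6}·720/s^7 = 720/s^7. Then L{t^6·5} = 5·720/s^7 = 3600/s^7

Final answer: 3600/s^7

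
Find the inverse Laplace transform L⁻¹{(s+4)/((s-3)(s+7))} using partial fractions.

Using partial fractions, f(t) = (7e^(3t) + 3e^(-7t))/10

Final answer: (7e^(3t) + 3e^(-7t))/10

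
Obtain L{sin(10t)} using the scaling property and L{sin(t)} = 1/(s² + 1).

Using L{f(at)} = (1/a)F(s/a) with a=10: L{sin(10t)} = (1/10) · 1/((s/10)² + 1) = (1/10) · 1·100/(s² + 100) = 10/(s² + 100)

Final answer: 10/(s² + 100)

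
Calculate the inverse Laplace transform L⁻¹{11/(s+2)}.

L⁻¹{1/(s-a)} = e^(at), so L⁻¹{1/(s+2)} = e^(-2t), and L⁻¹{11/(s+2)} = 11·e^(-2t)

Final answer: 11·e^(-2t)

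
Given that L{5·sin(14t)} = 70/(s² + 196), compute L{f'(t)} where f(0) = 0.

L{f'(t)} = s·F(s) - f(0) = s·70/(s² + 196) - 0 = 70s/(s² + 196)

Final answer: 70s/(s² + 196)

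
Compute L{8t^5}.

L{t^n} = n!/s^(n+1). So L{8t^5} = 8·5!/s^6 = 960/s^6

Final answer: 960/s^6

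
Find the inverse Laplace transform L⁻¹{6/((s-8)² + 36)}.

Using frequency shift, L⁻¹{6/((s-8)² + 36)} = e^(8t)·sin(6t)

Final answer: e^(8t)·sin(6t)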